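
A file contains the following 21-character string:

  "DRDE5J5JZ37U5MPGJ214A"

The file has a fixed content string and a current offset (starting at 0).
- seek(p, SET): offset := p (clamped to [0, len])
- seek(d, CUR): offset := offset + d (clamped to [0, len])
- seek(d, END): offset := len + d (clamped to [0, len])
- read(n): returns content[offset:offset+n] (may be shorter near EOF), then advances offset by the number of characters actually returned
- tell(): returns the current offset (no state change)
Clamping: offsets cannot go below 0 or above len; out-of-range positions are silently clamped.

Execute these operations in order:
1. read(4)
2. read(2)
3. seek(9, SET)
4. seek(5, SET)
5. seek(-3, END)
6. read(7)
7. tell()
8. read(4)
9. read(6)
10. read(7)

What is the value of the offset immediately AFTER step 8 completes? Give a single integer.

After 1 (read(4)): returned 'DRDE', offset=4
After 2 (read(2)): returned '5J', offset=6
After 3 (seek(9, SET)): offset=9
After 4 (seek(5, SET)): offset=5
After 5 (seek(-3, END)): offset=18
After 6 (read(7)): returned '14A', offset=21
After 7 (tell()): offset=21
After 8 (read(4)): returned '', offset=21

Answer: 21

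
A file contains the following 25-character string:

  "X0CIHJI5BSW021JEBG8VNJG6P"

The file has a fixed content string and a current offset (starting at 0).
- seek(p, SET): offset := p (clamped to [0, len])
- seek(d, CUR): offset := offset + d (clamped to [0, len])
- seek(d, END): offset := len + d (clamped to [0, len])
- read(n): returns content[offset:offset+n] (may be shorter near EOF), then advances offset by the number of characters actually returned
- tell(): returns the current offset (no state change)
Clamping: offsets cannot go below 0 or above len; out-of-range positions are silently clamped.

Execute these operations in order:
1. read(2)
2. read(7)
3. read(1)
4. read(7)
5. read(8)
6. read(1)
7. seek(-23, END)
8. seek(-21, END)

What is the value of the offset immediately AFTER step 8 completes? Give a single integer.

Answer: 4

Derivation:
After 1 (read(2)): returned 'X0', offset=2
After 2 (read(7)): returned 'CIHJI5B', offset=9
After 3 (read(1)): returned 'S', offset=10
After 4 (read(7)): returned 'W021JEB', offset=17
After 5 (read(8)): returned 'G8VNJG6P', offset=25
After 6 (read(1)): returned '', offset=25
After 7 (seek(-23, END)): offset=2
After 8 (seek(-21, END)): offset=4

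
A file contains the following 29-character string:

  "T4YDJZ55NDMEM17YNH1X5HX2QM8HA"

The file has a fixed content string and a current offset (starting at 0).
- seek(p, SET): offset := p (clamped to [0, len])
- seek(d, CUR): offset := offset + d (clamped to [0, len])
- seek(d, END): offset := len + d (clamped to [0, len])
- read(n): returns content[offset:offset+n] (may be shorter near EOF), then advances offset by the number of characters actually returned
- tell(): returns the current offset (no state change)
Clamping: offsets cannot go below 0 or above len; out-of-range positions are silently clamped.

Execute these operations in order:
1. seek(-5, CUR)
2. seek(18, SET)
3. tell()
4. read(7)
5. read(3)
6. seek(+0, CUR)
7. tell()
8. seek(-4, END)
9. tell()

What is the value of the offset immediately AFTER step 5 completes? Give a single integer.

Answer: 28

Derivation:
After 1 (seek(-5, CUR)): offset=0
After 2 (seek(18, SET)): offset=18
After 3 (tell()): offset=18
After 4 (read(7)): returned '1X5HX2Q', offset=25
After 5 (read(3)): returned 'M8H', offset=28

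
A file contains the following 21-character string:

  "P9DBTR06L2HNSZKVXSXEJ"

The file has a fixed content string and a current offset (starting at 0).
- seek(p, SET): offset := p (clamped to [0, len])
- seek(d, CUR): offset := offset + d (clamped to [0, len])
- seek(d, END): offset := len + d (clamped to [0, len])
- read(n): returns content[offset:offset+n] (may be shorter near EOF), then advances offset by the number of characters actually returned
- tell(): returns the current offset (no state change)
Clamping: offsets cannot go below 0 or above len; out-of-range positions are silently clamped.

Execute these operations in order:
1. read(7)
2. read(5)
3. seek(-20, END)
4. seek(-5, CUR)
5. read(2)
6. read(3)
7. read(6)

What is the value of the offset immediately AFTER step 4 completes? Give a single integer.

After 1 (read(7)): returned 'P9DBTR0', offset=7
After 2 (read(5)): returned '6L2HN', offset=12
After 3 (seek(-20, END)): offset=1
After 4 (seek(-5, CUR)): offset=0

Answer: 0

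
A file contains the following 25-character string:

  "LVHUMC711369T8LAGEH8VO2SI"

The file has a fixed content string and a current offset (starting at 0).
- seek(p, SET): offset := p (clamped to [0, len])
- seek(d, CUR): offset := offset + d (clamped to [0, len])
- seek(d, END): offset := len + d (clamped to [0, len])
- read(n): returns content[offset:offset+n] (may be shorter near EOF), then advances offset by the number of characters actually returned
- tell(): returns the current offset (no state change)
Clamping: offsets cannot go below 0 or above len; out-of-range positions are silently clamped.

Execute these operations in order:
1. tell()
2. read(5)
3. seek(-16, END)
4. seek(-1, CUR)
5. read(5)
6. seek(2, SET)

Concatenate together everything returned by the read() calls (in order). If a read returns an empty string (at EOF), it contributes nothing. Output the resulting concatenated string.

Answer: LVHUM1369T

Derivation:
After 1 (tell()): offset=0
After 2 (read(5)): returned 'LVHUM', offset=5
After 3 (seek(-16, END)): offset=9
After 4 (seek(-1, CUR)): offset=8
After 5 (read(5)): returned '1369T', offset=13
After 6 (seek(2, SET)): offset=2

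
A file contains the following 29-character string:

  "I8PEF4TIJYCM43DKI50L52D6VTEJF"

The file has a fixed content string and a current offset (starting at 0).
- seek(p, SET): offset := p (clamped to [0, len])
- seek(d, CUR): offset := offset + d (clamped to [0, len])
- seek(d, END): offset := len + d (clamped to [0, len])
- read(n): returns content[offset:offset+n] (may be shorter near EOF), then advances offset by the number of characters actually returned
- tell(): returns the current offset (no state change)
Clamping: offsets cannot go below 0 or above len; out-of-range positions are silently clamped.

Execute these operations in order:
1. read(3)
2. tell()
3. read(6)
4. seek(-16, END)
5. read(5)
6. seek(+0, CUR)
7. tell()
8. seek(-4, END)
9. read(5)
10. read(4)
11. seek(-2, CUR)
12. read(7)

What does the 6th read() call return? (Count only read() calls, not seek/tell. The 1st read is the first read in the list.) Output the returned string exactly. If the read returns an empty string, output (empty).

Answer: JF

Derivation:
After 1 (read(3)): returned 'I8P', offset=3
After 2 (tell()): offset=3
After 3 (read(6)): returned 'EF4TIJ', offset=9
After 4 (seek(-16, END)): offset=13
After 5 (read(5)): returned '3DKI5', offset=18
After 6 (seek(+0, CUR)): offset=18
After 7 (tell()): offset=18
After 8 (seek(-4, END)): offset=25
After 9 (read(5)): returned 'TEJF', offset=29
After 10 (read(4)): returned '', offset=29
After 11 (seek(-2, CUR)): offset=27
After 12 (read(7)): returned 'JF', offset=29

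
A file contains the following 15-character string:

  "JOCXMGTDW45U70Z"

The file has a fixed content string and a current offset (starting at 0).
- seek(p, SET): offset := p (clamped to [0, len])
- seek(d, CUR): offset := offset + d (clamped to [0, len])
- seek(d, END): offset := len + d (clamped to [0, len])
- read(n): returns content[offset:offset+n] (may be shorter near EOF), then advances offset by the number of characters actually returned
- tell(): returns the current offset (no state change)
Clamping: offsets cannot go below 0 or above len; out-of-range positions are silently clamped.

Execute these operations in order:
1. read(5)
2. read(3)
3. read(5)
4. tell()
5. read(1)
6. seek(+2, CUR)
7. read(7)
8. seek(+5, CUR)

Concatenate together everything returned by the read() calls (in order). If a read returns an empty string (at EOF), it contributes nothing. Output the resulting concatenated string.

Answer: JOCXMGTDW45U70

Derivation:
After 1 (read(5)): returned 'JOCXM', offset=5
After 2 (read(3)): returned 'GTD', offset=8
After 3 (read(5)): returned 'W45U7', offset=13
After 4 (tell()): offset=13
After 5 (read(1)): returned '0', offset=14
After 6 (seek(+2, CUR)): offset=15
After 7 (read(7)): returned '', offset=15
After 8 (seek(+5, CUR)): offset=15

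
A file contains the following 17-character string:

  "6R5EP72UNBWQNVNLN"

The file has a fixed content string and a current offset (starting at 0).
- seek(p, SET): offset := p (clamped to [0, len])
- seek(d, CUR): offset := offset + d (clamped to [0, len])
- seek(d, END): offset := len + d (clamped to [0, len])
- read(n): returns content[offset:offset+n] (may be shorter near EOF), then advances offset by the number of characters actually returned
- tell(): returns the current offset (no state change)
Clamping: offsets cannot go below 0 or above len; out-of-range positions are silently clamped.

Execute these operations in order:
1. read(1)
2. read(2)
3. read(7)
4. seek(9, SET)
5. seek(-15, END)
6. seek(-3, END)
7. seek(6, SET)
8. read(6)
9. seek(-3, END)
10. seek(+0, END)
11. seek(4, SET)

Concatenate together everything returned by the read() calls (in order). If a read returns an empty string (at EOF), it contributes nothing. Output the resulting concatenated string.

After 1 (read(1)): returned '6', offset=1
After 2 (read(2)): returned 'R5', offset=3
After 3 (read(7)): returned 'EP72UNB', offset=10
After 4 (seek(9, SET)): offset=9
After 5 (seek(-15, END)): offset=2
After 6 (seek(-3, END)): offset=14
After 7 (seek(6, SET)): offset=6
After 8 (read(6)): returned '2UNBWQ', offset=12
After 9 (seek(-3, END)): offset=14
After 10 (seek(+0, END)): offset=17
After 11 (seek(4, SET)): offset=4

Answer: 6R5EP72UNB2UNBWQ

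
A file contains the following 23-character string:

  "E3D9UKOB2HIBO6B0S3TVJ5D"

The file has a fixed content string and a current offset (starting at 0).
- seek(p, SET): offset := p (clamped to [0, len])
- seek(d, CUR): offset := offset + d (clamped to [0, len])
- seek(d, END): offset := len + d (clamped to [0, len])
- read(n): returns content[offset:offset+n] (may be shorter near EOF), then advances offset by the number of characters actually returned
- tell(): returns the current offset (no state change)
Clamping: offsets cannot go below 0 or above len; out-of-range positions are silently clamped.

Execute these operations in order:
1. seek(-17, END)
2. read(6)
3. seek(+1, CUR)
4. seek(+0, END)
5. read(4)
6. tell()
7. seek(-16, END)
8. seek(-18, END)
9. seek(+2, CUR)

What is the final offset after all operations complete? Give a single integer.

Answer: 7

Derivation:
After 1 (seek(-17, END)): offset=6
After 2 (read(6)): returned 'OB2HIB', offset=12
After 3 (seek(+1, CUR)): offset=13
After 4 (seek(+0, END)): offset=23
After 5 (read(4)): returned '', offset=23
After 6 (tell()): offset=23
After 7 (seek(-16, END)): offset=7
After 8 (seek(-18, END)): offset=5
After 9 (seek(+2, CUR)): offset=7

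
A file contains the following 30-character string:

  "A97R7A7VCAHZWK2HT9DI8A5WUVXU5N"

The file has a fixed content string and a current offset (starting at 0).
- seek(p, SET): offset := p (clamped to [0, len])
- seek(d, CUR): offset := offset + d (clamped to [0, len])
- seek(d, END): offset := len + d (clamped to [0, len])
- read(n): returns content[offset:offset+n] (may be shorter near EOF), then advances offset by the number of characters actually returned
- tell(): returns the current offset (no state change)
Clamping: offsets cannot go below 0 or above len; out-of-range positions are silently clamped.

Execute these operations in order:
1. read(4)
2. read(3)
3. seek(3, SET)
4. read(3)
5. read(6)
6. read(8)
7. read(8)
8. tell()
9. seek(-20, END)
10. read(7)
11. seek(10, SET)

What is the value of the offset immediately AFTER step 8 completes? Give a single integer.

Answer: 28

Derivation:
After 1 (read(4)): returned 'A97R', offset=4
After 2 (read(3)): returned '7A7', offset=7
After 3 (seek(3, SET)): offset=3
After 4 (read(3)): returned 'R7A', offset=6
After 5 (read(6)): returned '7VCAHZ', offset=12
After 6 (read(8)): returned 'WK2HT9DI', offset=20
After 7 (read(8)): returned '8A5WUVXU', offset=28
After 8 (tell()): offset=28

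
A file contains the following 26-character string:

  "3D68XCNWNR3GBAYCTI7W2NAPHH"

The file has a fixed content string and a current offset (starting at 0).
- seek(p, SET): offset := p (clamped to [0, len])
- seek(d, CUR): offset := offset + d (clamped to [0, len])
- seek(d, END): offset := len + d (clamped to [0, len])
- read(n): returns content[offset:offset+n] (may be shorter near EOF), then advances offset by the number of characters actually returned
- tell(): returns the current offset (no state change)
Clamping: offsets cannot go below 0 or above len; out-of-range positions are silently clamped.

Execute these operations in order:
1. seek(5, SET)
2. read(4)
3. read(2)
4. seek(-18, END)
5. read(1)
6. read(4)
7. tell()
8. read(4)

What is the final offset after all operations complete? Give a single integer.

After 1 (seek(5, SET)): offset=5
After 2 (read(4)): returned 'CNWN', offset=9
After 3 (read(2)): returned 'R3', offset=11
After 4 (seek(-18, END)): offset=8
After 5 (read(1)): returned 'N', offset=9
After 6 (read(4)): returned 'R3GB', offset=13
After 7 (tell()): offset=13
After 8 (read(4)): returned 'AYCT', offset=17

Answer: 17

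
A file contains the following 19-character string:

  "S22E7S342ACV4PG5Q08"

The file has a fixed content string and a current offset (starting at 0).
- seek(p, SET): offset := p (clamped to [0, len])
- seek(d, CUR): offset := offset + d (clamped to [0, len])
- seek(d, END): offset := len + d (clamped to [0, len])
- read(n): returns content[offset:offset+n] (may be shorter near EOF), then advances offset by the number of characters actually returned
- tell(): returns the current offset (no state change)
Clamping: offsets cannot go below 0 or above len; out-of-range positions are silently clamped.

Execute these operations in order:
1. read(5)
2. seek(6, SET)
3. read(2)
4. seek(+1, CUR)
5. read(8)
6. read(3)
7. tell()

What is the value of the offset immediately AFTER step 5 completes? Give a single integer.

After 1 (read(5)): returned 'S22E7', offset=5
After 2 (seek(6, SET)): offset=6
After 3 (read(2)): returned '34', offset=8
After 4 (seek(+1, CUR)): offset=9
After 5 (read(8)): returned 'ACV4PG5Q', offset=17

Answer: 17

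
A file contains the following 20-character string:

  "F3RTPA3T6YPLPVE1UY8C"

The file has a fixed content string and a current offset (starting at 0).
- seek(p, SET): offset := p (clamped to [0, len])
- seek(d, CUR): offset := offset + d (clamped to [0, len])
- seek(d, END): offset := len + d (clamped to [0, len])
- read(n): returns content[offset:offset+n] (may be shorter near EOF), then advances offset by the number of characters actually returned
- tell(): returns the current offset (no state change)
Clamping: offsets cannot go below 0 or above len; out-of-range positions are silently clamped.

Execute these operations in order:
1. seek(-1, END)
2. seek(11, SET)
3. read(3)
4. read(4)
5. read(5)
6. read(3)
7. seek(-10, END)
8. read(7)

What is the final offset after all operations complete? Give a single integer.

Answer: 17

Derivation:
After 1 (seek(-1, END)): offset=19
After 2 (seek(11, SET)): offset=11
After 3 (read(3)): returned 'LPV', offset=14
After 4 (read(4)): returned 'E1UY', offset=18
After 5 (read(5)): returned '8C', offset=20
After 6 (read(3)): returned '', offset=20
After 7 (seek(-10, END)): offset=10
After 8 (read(7)): returned 'PLPVE1U', offset=17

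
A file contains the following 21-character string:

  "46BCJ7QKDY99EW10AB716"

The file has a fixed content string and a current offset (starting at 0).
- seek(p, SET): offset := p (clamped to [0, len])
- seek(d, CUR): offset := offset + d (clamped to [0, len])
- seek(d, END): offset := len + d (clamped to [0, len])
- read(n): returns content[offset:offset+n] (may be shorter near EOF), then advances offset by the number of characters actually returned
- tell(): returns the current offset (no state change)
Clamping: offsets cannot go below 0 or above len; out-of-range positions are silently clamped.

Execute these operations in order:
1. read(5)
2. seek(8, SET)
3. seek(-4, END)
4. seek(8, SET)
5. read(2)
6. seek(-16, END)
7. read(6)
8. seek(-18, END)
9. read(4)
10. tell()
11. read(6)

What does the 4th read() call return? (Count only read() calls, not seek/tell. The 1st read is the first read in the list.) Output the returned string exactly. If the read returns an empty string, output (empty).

Answer: CJ7Q

Derivation:
After 1 (read(5)): returned '46BCJ', offset=5
After 2 (seek(8, SET)): offset=8
After 3 (seek(-4, END)): offset=17
After 4 (seek(8, SET)): offset=8
After 5 (read(2)): returned 'DY', offset=10
After 6 (seek(-16, END)): offset=5
After 7 (read(6)): returned '7QKDY9', offset=11
After 8 (seek(-18, END)): offset=3
After 9 (read(4)): returned 'CJ7Q', offset=7
After 10 (tell()): offset=7
After 11 (read(6)): returned 'KDY99E', offset=13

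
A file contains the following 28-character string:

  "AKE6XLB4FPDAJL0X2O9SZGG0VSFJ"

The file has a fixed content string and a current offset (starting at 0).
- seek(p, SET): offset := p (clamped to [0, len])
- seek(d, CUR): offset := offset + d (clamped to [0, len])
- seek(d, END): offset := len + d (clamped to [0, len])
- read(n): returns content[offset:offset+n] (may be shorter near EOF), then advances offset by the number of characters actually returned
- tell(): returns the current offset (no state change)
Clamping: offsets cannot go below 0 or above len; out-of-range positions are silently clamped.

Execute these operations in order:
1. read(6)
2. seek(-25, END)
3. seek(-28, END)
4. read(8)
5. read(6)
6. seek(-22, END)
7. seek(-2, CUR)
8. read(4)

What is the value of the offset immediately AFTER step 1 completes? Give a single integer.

After 1 (read(6)): returned 'AKE6XL', offset=6

Answer: 6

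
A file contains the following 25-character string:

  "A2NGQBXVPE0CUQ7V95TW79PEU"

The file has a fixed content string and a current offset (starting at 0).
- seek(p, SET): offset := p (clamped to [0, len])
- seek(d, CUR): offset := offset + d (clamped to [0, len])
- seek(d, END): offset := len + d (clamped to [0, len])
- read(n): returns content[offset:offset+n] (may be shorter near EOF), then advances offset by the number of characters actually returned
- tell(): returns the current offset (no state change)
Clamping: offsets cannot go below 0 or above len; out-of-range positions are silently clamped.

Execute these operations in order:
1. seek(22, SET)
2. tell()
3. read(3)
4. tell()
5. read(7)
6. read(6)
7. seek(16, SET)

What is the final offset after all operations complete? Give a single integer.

After 1 (seek(22, SET)): offset=22
After 2 (tell()): offset=22
After 3 (read(3)): returned 'PEU', offset=25
After 4 (tell()): offset=25
After 5 (read(7)): returned '', offset=25
After 6 (read(6)): returned '', offset=25
After 7 (seek(16, SET)): offset=16

Answer: 16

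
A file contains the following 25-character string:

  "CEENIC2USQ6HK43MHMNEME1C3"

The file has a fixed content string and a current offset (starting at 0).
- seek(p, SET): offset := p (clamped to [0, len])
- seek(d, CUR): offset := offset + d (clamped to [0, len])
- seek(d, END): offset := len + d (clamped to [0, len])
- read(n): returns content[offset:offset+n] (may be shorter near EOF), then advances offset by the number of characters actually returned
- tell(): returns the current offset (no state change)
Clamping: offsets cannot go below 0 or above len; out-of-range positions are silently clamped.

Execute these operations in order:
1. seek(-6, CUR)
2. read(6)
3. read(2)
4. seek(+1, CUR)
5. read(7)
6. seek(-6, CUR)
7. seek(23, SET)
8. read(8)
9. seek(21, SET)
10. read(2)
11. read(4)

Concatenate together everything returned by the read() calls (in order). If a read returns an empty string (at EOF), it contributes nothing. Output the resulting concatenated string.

After 1 (seek(-6, CUR)): offset=0
After 2 (read(6)): returned 'CEENIC', offset=6
After 3 (read(2)): returned '2U', offset=8
After 4 (seek(+1, CUR)): offset=9
After 5 (read(7)): returned 'Q6HK43M', offset=16
After 6 (seek(-6, CUR)): offset=10
After 7 (seek(23, SET)): offset=23
After 8 (read(8)): returned 'C3', offset=25
After 9 (seek(21, SET)): offset=21
After 10 (read(2)): returned 'E1', offset=23
After 11 (read(4)): returned 'C3', offset=25

Answer: CEENIC2UQ6HK43MC3E1C3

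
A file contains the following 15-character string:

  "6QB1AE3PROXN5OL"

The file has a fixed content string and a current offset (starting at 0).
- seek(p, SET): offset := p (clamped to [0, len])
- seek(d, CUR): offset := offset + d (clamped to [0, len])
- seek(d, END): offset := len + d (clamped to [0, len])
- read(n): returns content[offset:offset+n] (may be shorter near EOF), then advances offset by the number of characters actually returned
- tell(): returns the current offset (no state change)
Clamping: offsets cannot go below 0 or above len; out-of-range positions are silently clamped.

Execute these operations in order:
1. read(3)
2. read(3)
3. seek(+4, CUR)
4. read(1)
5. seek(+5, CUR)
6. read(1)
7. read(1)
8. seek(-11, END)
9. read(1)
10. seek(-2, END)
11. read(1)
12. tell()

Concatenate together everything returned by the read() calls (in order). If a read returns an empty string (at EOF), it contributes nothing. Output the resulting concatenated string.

Answer: 6QB1AEXAO

Derivation:
After 1 (read(3)): returned '6QB', offset=3
After 2 (read(3)): returned '1AE', offset=6
After 3 (seek(+4, CUR)): offset=10
After 4 (read(1)): returned 'X', offset=11
After 5 (seek(+5, CUR)): offset=15
After 6 (read(1)): returned '', offset=15
After 7 (read(1)): returned '', offset=15
After 8 (seek(-11, END)): offset=4
After 9 (read(1)): returned 'A', offset=5
After 10 (seek(-2, END)): offset=13
After 11 (read(1)): returned 'O', offset=14
After 12 (tell()): offset=14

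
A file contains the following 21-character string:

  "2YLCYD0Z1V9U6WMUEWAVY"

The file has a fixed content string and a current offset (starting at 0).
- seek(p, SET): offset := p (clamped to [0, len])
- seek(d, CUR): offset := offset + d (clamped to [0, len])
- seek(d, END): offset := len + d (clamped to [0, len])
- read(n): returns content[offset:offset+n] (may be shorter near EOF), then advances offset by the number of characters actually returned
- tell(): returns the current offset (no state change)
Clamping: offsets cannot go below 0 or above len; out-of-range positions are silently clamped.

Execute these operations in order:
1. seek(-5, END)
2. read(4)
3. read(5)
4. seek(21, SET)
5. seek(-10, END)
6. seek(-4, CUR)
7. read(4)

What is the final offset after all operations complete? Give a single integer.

After 1 (seek(-5, END)): offset=16
After 2 (read(4)): returned 'EWAV', offset=20
After 3 (read(5)): returned 'Y', offset=21
After 4 (seek(21, SET)): offset=21
After 5 (seek(-10, END)): offset=11
After 6 (seek(-4, CUR)): offset=7
After 7 (read(4)): returned 'Z1V9', offset=11

Answer: 11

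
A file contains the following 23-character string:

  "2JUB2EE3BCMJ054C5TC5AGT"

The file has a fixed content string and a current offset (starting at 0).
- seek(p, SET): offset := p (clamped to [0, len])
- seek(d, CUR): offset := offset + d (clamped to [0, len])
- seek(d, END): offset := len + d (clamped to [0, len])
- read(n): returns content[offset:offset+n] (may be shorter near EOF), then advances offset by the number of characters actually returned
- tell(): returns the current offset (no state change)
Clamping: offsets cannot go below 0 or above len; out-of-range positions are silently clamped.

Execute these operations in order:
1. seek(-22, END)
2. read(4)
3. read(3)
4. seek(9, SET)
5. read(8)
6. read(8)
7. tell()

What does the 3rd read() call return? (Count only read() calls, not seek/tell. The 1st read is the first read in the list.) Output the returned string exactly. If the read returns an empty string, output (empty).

Answer: CMJ054C5

Derivation:
After 1 (seek(-22, END)): offset=1
After 2 (read(4)): returned 'JUB2', offset=5
After 3 (read(3)): returned 'EE3', offset=8
After 4 (seek(9, SET)): offset=9
After 5 (read(8)): returned 'CMJ054C5', offset=17
After 6 (read(8)): returned 'TC5AGT', offset=23
After 7 (tell()): offset=23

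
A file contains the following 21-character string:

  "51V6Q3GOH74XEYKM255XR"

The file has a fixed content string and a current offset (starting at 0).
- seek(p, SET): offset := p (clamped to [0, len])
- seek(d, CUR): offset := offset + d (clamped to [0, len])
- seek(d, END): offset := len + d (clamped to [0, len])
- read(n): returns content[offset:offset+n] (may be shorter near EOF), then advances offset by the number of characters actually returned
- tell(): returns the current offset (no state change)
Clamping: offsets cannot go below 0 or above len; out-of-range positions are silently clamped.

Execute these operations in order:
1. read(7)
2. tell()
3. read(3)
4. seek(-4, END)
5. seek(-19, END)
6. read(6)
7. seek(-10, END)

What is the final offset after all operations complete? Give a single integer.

Answer: 11

Derivation:
After 1 (read(7)): returned '51V6Q3G', offset=7
After 2 (tell()): offset=7
After 3 (read(3)): returned 'OH7', offset=10
After 4 (seek(-4, END)): offset=17
After 5 (seek(-19, END)): offset=2
After 6 (read(6)): returned 'V6Q3GO', offset=8
After 7 (seek(-10, END)): offset=11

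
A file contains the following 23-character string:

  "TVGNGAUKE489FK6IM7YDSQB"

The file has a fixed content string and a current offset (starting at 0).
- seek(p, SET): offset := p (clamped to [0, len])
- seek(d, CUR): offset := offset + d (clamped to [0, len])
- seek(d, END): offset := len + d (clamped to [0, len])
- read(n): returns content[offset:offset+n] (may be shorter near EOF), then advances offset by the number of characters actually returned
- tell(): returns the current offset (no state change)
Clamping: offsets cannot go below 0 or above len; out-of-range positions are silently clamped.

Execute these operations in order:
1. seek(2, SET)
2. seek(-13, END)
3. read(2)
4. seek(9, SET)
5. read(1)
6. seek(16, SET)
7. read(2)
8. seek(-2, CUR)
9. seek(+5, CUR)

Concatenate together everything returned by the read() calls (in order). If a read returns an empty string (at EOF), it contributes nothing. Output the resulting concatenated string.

After 1 (seek(2, SET)): offset=2
After 2 (seek(-13, END)): offset=10
After 3 (read(2)): returned '89', offset=12
After 4 (seek(9, SET)): offset=9
After 5 (read(1)): returned '4', offset=10
After 6 (seek(16, SET)): offset=16
After 7 (read(2)): returned 'M7', offset=18
After 8 (seek(-2, CUR)): offset=16
After 9 (seek(+5, CUR)): offset=21

Answer: 894M7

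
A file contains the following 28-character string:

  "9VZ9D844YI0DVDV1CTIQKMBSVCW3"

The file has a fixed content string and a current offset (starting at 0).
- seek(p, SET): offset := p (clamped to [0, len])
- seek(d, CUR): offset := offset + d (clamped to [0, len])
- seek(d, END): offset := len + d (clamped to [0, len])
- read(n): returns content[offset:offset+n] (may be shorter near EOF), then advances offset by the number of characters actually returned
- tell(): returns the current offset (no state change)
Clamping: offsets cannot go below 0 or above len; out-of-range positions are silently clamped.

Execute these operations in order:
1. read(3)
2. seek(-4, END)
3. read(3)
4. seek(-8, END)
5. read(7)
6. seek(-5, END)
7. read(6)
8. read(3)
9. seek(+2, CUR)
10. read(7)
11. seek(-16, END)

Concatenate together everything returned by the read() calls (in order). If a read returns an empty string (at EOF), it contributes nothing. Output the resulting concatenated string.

Answer: 9VZVCWKMBSVCWSVCW3

Derivation:
After 1 (read(3)): returned '9VZ', offset=3
After 2 (seek(-4, END)): offset=24
After 3 (read(3)): returned 'VCW', offset=27
After 4 (seek(-8, END)): offset=20
After 5 (read(7)): returned 'KMBSVCW', offset=27
After 6 (seek(-5, END)): offset=23
After 7 (read(6)): returned 'SVCW3', offset=28
After 8 (read(3)): returned '', offset=28
After 9 (seek(+2, CUR)): offset=28
After 10 (read(7)): returned '', offset=28
After 11 (seek(-16, END)): offset=12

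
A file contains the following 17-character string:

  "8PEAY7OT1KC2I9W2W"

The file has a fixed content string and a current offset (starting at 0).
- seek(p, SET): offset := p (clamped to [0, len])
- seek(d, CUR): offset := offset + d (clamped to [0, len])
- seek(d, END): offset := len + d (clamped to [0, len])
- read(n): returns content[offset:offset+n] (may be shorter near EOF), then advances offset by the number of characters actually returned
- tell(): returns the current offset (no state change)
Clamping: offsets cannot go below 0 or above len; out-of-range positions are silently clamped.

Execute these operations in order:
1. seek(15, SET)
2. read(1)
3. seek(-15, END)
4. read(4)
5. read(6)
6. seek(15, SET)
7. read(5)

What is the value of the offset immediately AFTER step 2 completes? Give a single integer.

After 1 (seek(15, SET)): offset=15
After 2 (read(1)): returned '2', offset=16

Answer: 16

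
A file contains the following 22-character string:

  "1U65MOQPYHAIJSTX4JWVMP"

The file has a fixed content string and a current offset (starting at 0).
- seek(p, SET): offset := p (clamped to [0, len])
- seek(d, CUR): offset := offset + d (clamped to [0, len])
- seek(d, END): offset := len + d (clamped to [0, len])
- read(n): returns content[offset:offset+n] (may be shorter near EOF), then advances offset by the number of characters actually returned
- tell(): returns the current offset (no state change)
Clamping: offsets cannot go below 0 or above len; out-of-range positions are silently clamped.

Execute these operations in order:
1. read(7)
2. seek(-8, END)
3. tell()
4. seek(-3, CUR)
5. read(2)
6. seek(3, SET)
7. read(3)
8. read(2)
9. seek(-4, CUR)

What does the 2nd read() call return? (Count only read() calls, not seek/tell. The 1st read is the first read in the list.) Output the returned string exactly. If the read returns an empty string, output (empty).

Answer: IJ

Derivation:
After 1 (read(7)): returned '1U65MOQ', offset=7
After 2 (seek(-8, END)): offset=14
After 3 (tell()): offset=14
After 4 (seek(-3, CUR)): offset=11
After 5 (read(2)): returned 'IJ', offset=13
After 6 (seek(3, SET)): offset=3
After 7 (read(3)): returned '5MO', offset=6
After 8 (read(2)): returned 'QP', offset=8
After 9 (seek(-4, CUR)): offset=4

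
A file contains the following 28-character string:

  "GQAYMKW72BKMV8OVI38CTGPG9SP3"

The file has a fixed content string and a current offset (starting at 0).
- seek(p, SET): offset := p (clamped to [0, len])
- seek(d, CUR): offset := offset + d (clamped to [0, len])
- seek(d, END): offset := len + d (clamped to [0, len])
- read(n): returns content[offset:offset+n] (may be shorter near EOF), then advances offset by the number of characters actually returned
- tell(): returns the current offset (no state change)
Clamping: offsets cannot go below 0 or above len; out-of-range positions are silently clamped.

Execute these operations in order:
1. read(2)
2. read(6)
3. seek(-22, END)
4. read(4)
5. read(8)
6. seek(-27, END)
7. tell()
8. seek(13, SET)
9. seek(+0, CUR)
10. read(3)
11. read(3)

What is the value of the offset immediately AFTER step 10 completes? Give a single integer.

After 1 (read(2)): returned 'GQ', offset=2
After 2 (read(6)): returned 'AYMKW7', offset=8
After 3 (seek(-22, END)): offset=6
After 4 (read(4)): returned 'W72B', offset=10
After 5 (read(8)): returned 'KMV8OVI3', offset=18
After 6 (seek(-27, END)): offset=1
After 7 (tell()): offset=1
After 8 (seek(13, SET)): offset=13
After 9 (seek(+0, CUR)): offset=13
After 10 (read(3)): returned '8OV', offset=16

Answer: 16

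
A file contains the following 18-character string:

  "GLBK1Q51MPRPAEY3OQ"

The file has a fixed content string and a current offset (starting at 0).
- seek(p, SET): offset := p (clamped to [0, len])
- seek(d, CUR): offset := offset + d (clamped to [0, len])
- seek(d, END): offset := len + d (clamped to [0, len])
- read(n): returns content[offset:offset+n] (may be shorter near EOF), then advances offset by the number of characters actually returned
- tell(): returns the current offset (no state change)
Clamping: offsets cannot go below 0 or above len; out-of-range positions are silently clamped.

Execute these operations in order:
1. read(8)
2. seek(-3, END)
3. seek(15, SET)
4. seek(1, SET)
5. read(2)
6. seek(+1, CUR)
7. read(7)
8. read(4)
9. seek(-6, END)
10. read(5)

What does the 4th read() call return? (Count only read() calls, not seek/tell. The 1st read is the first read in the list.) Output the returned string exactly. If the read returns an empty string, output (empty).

Answer: PAEY

Derivation:
After 1 (read(8)): returned 'GLBK1Q51', offset=8
After 2 (seek(-3, END)): offset=15
After 3 (seek(15, SET)): offset=15
After 4 (seek(1, SET)): offset=1
After 5 (read(2)): returned 'LB', offset=3
After 6 (seek(+1, CUR)): offset=4
After 7 (read(7)): returned '1Q51MPR', offset=11
After 8 (read(4)): returned 'PAEY', offset=15
After 9 (seek(-6, END)): offset=12
After 10 (read(5)): returned 'AEY3O', offset=17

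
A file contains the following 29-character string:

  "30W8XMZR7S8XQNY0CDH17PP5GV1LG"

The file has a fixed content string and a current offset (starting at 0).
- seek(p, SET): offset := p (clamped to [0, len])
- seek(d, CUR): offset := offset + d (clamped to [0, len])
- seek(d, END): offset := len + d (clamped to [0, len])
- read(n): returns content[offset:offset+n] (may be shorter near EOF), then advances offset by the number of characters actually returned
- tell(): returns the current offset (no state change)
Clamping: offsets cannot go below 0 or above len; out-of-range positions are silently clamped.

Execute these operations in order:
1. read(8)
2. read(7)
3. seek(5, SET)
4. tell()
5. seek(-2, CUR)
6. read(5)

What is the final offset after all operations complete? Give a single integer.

Answer: 8

Derivation:
After 1 (read(8)): returned '30W8XMZR', offset=8
After 2 (read(7)): returned '7S8XQNY', offset=15
After 3 (seek(5, SET)): offset=5
After 4 (tell()): offset=5
After 5 (seek(-2, CUR)): offset=3
After 6 (read(5)): returned '8XMZR', offset=8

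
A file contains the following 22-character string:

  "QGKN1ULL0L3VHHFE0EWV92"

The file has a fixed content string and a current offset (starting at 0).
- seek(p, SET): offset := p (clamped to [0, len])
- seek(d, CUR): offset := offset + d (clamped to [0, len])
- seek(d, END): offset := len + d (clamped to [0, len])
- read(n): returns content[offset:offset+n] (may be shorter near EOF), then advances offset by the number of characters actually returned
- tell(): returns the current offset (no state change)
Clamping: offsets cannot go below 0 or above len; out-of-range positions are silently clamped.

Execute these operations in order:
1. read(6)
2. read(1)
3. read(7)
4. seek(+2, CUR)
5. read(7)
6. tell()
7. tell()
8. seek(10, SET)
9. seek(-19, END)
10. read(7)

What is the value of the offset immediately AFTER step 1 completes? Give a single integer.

After 1 (read(6)): returned 'QGKN1U', offset=6

Answer: 6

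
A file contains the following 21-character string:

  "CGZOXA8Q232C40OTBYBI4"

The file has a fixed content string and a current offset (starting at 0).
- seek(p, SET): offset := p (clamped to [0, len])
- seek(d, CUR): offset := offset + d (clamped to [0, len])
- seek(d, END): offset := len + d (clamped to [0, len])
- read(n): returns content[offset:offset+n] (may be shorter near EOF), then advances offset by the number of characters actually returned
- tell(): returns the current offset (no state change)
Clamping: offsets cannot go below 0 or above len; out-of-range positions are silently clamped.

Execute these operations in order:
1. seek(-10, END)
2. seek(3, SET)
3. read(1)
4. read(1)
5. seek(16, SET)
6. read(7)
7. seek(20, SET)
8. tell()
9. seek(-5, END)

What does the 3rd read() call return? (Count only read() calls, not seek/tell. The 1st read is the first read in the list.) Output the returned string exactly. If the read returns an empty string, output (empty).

Answer: BYBI4

Derivation:
After 1 (seek(-10, END)): offset=11
After 2 (seek(3, SET)): offset=3
After 3 (read(1)): returned 'O', offset=4
After 4 (read(1)): returned 'X', offset=5
After 5 (seek(16, SET)): offset=16
After 6 (read(7)): returned 'BYBI4', offset=21
After 7 (seek(20, SET)): offset=20
After 8 (tell()): offset=20
After 9 (seek(-5, END)): offset=16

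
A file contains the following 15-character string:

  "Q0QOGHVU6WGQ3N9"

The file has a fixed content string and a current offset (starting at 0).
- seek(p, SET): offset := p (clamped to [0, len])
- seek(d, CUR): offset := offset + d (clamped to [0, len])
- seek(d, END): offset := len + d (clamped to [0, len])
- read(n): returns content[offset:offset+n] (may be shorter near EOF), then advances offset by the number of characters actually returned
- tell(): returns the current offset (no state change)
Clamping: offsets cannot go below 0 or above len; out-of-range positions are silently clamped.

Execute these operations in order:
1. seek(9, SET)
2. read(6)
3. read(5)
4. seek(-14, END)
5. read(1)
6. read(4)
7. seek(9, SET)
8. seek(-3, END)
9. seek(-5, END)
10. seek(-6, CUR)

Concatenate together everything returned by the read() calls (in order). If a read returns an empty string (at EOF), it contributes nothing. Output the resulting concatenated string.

Answer: WGQ3N90QOGH

Derivation:
After 1 (seek(9, SET)): offset=9
After 2 (read(6)): returned 'WGQ3N9', offset=15
After 3 (read(5)): returned '', offset=15
After 4 (seek(-14, END)): offset=1
After 5 (read(1)): returned '0', offset=2
After 6 (read(4)): returned 'QOGH', offset=6
After 7 (seek(9, SET)): offset=9
After 8 (seek(-3, END)): offset=12
After 9 (seek(-5, END)): offset=10
After 10 (seek(-6, CUR)): offset=4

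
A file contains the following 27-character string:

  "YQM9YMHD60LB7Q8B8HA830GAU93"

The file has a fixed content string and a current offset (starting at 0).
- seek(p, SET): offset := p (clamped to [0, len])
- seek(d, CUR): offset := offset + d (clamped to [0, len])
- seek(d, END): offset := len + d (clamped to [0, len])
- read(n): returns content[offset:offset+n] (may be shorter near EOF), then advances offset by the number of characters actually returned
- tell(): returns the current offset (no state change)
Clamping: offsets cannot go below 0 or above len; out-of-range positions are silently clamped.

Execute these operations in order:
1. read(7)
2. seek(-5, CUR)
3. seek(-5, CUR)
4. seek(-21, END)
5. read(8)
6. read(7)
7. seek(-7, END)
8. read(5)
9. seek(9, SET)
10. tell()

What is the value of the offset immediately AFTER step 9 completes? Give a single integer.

After 1 (read(7)): returned 'YQM9YMH', offset=7
After 2 (seek(-5, CUR)): offset=2
After 3 (seek(-5, CUR)): offset=0
After 4 (seek(-21, END)): offset=6
After 5 (read(8)): returned 'HD60LB7Q', offset=14
After 6 (read(7)): returned '8B8HA83', offset=21
After 7 (seek(-7, END)): offset=20
After 8 (read(5)): returned '30GAU', offset=25
After 9 (seek(9, SET)): offset=9

Answer: 9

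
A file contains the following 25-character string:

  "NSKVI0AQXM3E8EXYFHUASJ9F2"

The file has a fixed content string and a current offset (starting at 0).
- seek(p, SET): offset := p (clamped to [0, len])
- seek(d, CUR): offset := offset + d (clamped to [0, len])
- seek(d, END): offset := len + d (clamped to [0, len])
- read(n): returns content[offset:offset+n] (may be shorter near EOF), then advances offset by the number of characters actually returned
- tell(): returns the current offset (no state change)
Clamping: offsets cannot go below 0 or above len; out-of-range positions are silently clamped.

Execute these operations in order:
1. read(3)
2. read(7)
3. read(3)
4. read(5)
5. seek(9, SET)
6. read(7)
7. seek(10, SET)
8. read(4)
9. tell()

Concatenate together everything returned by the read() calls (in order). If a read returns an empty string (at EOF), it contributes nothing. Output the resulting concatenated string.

Answer: NSKVI0AQXM3E8EXYFHM3E8EXY3E8E

Derivation:
After 1 (read(3)): returned 'NSK', offset=3
After 2 (read(7)): returned 'VI0AQXM', offset=10
After 3 (read(3)): returned '3E8', offset=13
After 4 (read(5)): returned 'EXYFH', offset=18
After 5 (seek(9, SET)): offset=9
After 6 (read(7)): returned 'M3E8EXY', offset=16
After 7 (seek(10, SET)): offset=10
After 8 (read(4)): returned '3E8E', offset=14
After 9 (tell()): offset=14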